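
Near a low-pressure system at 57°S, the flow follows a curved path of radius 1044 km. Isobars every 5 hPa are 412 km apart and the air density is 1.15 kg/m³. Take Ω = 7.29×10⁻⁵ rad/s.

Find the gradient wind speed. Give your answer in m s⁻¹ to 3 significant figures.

Coriolis parameter at 57°S:
f = 2Ω sin φ = 2 × 7.29×10⁻⁵ × sin 57° = 1.22×10⁻⁴ s⁻¹
Pressure gradient: |∂P/∂n| = 500 Pa / 412000 m = 1.21×10⁻³ Pa/m
Geostrophic speed: V_g = |∂P/∂n|/(fρ) = 1.21×10⁻³/(1.22×10⁻⁴ × 1.15) = 8.63 m/s
Around a low, centrifugal force acts outward with Coriolis, so pressure-gradient force balances both:
(1/ρ)|∂P/∂n| = fV + V²/R  →  V² + fR·V − fR·V_g = 0
With fR = 1.22×10⁻⁴ × 1044×10³ m = 128 m/s:
V = [−fR + √((fR)² + 4 fR V_g)]/2 = [−128 + √(128² + 4×128×8.63)]/2 = 8.11 m/s
Subgeostrophic (V < V_g = 8.63 m/s), as expected around a low.

8.11 m s⁻¹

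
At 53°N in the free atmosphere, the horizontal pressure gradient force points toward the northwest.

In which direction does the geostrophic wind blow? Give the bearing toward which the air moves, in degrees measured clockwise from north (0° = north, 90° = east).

The pressure-gradient force points toward the northwest (bearing 315°).
Geostrophic balance: in the Northern Hemisphere the Coriolis force deflects motion to the right, so the geostrophic wind blows 90° to the right of the pressure-gradient force (low pressure on the left).
Rotating 315° by 90° clockwise gives 045° — the wind blows toward the northeast.

045°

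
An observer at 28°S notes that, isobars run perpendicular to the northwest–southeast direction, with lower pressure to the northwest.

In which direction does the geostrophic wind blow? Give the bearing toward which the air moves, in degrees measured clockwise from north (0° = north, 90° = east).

225°

The pressure-gradient force points toward the northwest (bearing 315°).
Geostrophic balance: in the Southern Hemisphere the Coriolis force deflects motion to the left, so the geostrophic wind blows 90° to the left of the pressure-gradient force (low pressure on the right).
Rotating 315° by 90° counterclockwise gives 225° — the wind blows toward the southwest.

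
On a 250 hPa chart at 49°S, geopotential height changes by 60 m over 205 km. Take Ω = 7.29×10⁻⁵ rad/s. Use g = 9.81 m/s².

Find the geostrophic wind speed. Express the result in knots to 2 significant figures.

Coriolis parameter at 49°S:
f = 2Ω sin φ = 2 × 7.29×10⁻⁵ × sin 49° = 1.10×10⁻⁴ s⁻¹
Height gradient: |∂Z/∂n| = 60 m / 205000 m = 2.93×10⁻⁴
On a pressure surface, geostrophic balance gives V_g = (g/f)|∂Z/∂n|:
V_g = 9.81 × 2.93×10⁻⁴ / 1.10×10⁻⁴ = 26.1 m/s
Converting: 26.1 m/s × 1.944 = 51 knots

51 knots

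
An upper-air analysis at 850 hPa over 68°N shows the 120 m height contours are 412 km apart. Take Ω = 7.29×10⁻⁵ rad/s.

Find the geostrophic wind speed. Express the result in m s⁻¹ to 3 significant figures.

21.1 m s⁻¹

Coriolis parameter at 68°N:
f = 2Ω sin φ = 2 × 7.29×10⁻⁵ × sin 68° = 1.35×10⁻⁴ s⁻¹
Height gradient: |∂Z/∂n| = 120 m / 412000 m = 2.91×10⁻⁴
On a pressure surface, geostrophic balance gives V_g = (g/f)|∂Z/∂n|:
V_g = 9.81 × 2.91×10⁻⁴ / 1.35×10⁻⁴ = 21.1 m/s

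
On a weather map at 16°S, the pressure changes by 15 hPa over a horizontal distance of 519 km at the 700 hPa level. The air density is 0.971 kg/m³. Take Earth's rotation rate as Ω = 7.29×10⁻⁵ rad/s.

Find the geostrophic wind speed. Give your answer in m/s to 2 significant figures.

74 m/s

Coriolis parameter at 16°S:
f = 2Ω sin φ = 2 × 7.29×10⁻⁵ × sin 16° = 4.02×10⁻⁵ s⁻¹
Pressure gradient: |∂P/∂n| = 1500 Pa / 519000 m = 2.89×10⁻³ Pa/m
Geostrophic balance (pressure-gradient force = Coriolis force):
V_g = (1/(fρ)) |∂P/∂n| = 2.89×10⁻³ / (4.02×10⁻⁵ × 0.971) = 74.1 m/s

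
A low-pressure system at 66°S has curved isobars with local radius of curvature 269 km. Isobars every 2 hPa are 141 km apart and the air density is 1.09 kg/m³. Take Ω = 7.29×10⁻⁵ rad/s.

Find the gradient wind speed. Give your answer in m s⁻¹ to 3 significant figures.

7.99 m s⁻¹

Coriolis parameter at 66°S:
f = 2Ω sin φ = 2 × 7.29×10⁻⁵ × sin 66° = 1.33×10⁻⁴ s⁻¹
Pressure gradient: |∂P/∂n| = 200 Pa / 141000 m = 1.42×10⁻³ Pa/m
Geostrophic speed: V_g = |∂P/∂n|/(fρ) = 1.42×10⁻³/(1.33×10⁻⁴ × 1.09) = 9.77 m/s
Around a low, centrifugal force acts outward with Coriolis, so pressure-gradient force balances both:
(1/ρ)|∂P/∂n| = fV + V²/R  →  V² + fR·V − fR·V_g = 0
With fR = 1.33×10⁻⁴ × 269×10³ m = 35.8 m/s:
V = [−fR + √((fR)² + 4 fR V_g)]/2 = [−35.8 + √(35.8² + 4×35.8×9.77)]/2 = 7.99 m/s
Subgeostrophic (V < V_g = 9.77 m/s), as expected around a low.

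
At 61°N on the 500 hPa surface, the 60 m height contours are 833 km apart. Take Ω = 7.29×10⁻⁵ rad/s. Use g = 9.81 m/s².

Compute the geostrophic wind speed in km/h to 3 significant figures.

Coriolis parameter at 61°N:
f = 2Ω sin φ = 2 × 7.29×10⁻⁵ × sin 61° = 1.28×10⁻⁴ s⁻¹
Height gradient: |∂Z/∂n| = 60 m / 833000 m = 7.20×10⁻⁵
On a pressure surface, geostrophic balance gives V_g = (g/f)|∂Z/∂n|:
V_g = 9.81 × 7.20×10⁻⁵ / 1.28×10⁻⁴ = 5.54 m/s
Converting: 5.54 m/s × 3.6 = 19.9 km/h

19.9 km/h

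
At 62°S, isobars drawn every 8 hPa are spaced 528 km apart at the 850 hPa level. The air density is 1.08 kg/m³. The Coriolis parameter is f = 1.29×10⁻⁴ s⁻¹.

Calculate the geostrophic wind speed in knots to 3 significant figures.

Pressure gradient: |∂P/∂n| = 800 Pa / 528000 m = 1.52×10⁻³ Pa/m
Geostrophic balance (pressure-gradient force = Coriolis force):
V_g = (1/(fρ)) |∂P/∂n| = 1.52×10⁻³ / (1.29×10⁻⁴ × 1.08) = 10.9 m/s
Converting: 10.9 m/s × 1.944 = 21.1 knots

21.1 knots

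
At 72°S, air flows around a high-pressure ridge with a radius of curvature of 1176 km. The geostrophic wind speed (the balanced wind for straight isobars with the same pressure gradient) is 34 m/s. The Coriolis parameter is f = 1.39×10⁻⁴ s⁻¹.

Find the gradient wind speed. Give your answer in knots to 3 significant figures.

93.8 knots

Around a high, pressure-gradient force acts outward with centrifugal, so Coriolis balances both:
fV = (1/ρ)|∂P/∂n| + V²/R  →  V² − fR·V + fR·V_g = 0
With fR = 1.39×10⁻⁴ × 1176×10³ m = 163 m/s:
V = [fR − √((fR)² − 4 fR V_g)]/2 = [163 − √(163² − 4×163×34)]/2 = 48.2 m/s
Supergeostrophic (V > V_g = 34 m/s), as expected around a high.
Converting: 48.2 m/s × 1.944 = 93.8 knots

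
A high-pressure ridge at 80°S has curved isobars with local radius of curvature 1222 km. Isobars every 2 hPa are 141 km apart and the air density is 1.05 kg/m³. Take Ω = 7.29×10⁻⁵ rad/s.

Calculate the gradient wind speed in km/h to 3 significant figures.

35.9 km/h

Coriolis parameter at 80°S:
f = 2Ω sin φ = 2 × 7.29×10⁻⁵ × sin 80° = 1.44×10⁻⁴ s⁻¹
Pressure gradient: |∂P/∂n| = 200 Pa / 141000 m = 1.42×10⁻³ Pa/m
Geostrophic speed: V_g = |∂P/∂n|/(fρ) = 1.42×10⁻³/(1.44×10⁻⁴ × 1.05) = 9.41 m/s
Around a high, pressure-gradient force acts outward with centrifugal, so Coriolis balances both:
fV = (1/ρ)|∂P/∂n| + V²/R  →  V² − fR·V + fR·V_g = 0
With fR = 1.44×10⁻⁴ × 1222×10³ m = 175 m/s:
V = [fR − √((fR)² − 4 fR V_g)]/2 = [175 − √(175² − 4×175×9.41)]/2 = 9.98 m/s
Supergeostrophic (V > V_g = 9.41 m/s), as expected around a high.
Converting: 9.98 m/s × 3.6 = 35.9 km/h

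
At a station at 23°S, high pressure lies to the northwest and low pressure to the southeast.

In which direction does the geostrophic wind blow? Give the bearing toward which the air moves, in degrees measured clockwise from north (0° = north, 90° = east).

The pressure-gradient force points toward the southeast (bearing 135°).
Geostrophic balance: in the Southern Hemisphere the Coriolis force deflects motion to the left, so the geostrophic wind blows 90° to the left of the pressure-gradient force (low pressure on the right).
Rotating 135° by 90° counterclockwise gives 045° — the wind blows toward the northeast.

045°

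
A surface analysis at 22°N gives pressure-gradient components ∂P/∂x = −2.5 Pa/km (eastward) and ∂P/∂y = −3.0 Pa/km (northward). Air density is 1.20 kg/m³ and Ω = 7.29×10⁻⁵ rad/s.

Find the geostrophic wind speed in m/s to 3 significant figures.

Coriolis parameter at 22°N:
f = 2Ω sin φ = 2 × 7.29×10⁻⁵ × sin 22° = 5.46×10⁻⁵ s⁻¹
Component geostrophic relations (x east, y north):
u_g = −(1/(fρ)) ∂P/∂y,  v_g = (1/(fρ)) ∂P/∂x
u_g = −(−3.0×10⁻³)/(5.46×10⁻⁵ × 1.20) = 45.8 m/s;  v_g = (−2.5×10⁻³)/(5.46×10⁻⁵ × 1.20) = −38.1 m/s
|V_g| = √(u_g² + v_g²) = 59.6 m/s

59.6 m/s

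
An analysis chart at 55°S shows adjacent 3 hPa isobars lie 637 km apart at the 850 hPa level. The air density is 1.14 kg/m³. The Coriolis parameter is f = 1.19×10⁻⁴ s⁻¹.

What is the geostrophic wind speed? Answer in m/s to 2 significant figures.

Pressure gradient: |∂P/∂n| = 300 Pa / 637000 m = 4.71×10⁻⁴ Pa/m
Geostrophic balance (pressure-gradient force = Coriolis force):
V_g = (1/(fρ)) |∂P/∂n| = 4.71×10⁻⁴ / (1.19×10⁻⁴ × 1.14) = 3.47 m/s

3.5 m/s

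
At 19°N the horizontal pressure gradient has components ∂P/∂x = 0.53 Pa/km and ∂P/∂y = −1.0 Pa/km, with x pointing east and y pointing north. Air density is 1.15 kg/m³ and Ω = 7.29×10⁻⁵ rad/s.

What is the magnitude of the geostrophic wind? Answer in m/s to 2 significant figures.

21 m/s

Coriolis parameter at 19°N:
f = 2Ω sin φ = 2 × 7.29×10⁻⁵ × sin 19° = 4.75×10⁻⁵ s⁻¹
Component geostrophic relations (x east, y north):
u_g = −(1/(fρ)) ∂P/∂y,  v_g = (1/(fρ)) ∂P/∂x
u_g = −(−1.0×10⁻³)/(4.75×10⁻⁵ × 1.15) = 18.3 m/s;  v_g = (0.53×10⁻³)/(4.75×10⁻⁵ × 1.15) = 9.71 m/s
|V_g| = √(u_g² + v_g²) = 20.7 m/s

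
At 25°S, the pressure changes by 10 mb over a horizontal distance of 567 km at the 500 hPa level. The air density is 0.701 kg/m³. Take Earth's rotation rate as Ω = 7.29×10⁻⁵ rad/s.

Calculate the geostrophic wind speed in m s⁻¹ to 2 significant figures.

Coriolis parameter at 25°S:
f = 2Ω sin φ = 2 × 7.29×10⁻⁵ × sin 25° = 6.16×10⁻⁵ s⁻¹
Pressure gradient: |∂P/∂n| = 1000 Pa / 567000 m = 1.76×10⁻³ Pa/m
Geostrophic balance (pressure-gradient force = Coriolis force):
V_g = (1/(fρ)) |∂P/∂n| = 1.76×10⁻³ / (6.16×10⁻⁵ × 0.701) = 40.8 m/s

41 m s⁻¹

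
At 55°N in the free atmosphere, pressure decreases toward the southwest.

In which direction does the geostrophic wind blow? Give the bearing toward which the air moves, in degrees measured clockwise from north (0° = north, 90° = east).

The pressure-gradient force points toward the southwest (bearing 225°).
Geostrophic balance: in the Northern Hemisphere the Coriolis force deflects motion to the right, so the geostrophic wind blows 90° to the right of the pressure-gradient force (low pressure on the left).
Rotating 225° by 90° clockwise gives 315° — the wind blows toward the northwest.

315°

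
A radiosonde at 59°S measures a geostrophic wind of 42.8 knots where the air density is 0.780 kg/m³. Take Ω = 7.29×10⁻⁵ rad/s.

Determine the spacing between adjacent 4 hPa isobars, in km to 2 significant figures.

190 km

Coriolis parameter at 59°S:
f = 2Ω sin φ = 2 × 7.29×10⁻⁵ × sin 59° = 1.25×10⁻⁴ s⁻¹
Wind speed in SI: 42.8 knots = 22.0 m/s
Geostrophic balance rearranged: |∂P/∂n| = f ρ V_g
|∂P/∂n| = 1.25×10⁻⁴ × 0.780 × 22.0 = 2.15×10⁻³ Pa/m
Isobar spacing: Δn = ΔP/|∂P/∂n| = 400 Pa / 2.15×10⁻³ Pa/m = 186363 m ≈ 190 km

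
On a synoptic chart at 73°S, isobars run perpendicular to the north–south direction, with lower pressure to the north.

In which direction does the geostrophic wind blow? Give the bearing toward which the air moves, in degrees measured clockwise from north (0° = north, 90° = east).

The pressure-gradient force points toward the north (bearing 000°).
Geostrophic balance: in the Southern Hemisphere the Coriolis force deflects motion to the left, so the geostrophic wind blows 90° to the left of the pressure-gradient force (low pressure on the right).
Rotating 000° by 90° counterclockwise gives 270° — the wind blows toward the west.

270°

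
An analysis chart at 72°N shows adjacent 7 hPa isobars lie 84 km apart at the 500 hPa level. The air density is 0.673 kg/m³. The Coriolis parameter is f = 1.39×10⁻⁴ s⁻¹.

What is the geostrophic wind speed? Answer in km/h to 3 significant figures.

321 km/h

Pressure gradient: |∂P/∂n| = 700 Pa / 84000 m = 8.33×10⁻³ Pa/m
Geostrophic balance (pressure-gradient force = Coriolis force):
V_g = (1/(fρ)) |∂P/∂n| = 8.33×10⁻³ / (1.39×10⁻⁴ × 0.673) = 89.1 m/s
Converting: 89.1 m/s × 3.6 = 321 km/h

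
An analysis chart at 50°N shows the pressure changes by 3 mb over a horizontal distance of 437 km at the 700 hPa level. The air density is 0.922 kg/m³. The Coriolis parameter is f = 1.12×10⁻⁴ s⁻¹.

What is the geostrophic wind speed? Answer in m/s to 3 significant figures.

6.65 m/s

Pressure gradient: |∂P/∂n| = 300 Pa / 437000 m = 6.86×10⁻⁴ Pa/m
Geostrophic balance (pressure-gradient force = Coriolis force):
V_g = (1/(fρ)) |∂P/∂n| = 6.86×10⁻⁴ / (1.12×10⁻⁴ × 0.922) = 6.65 m/s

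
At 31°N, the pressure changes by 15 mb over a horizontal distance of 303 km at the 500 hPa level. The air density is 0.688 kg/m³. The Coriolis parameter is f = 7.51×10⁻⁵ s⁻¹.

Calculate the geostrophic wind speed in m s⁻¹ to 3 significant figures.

Pressure gradient: |∂P/∂n| = 1500 Pa / 303000 m = 4.95×10⁻³ Pa/m
Geostrophic balance (pressure-gradient force = Coriolis force):
V_g = (1/(fρ)) |∂P/∂n| = 4.95×10⁻³ / (7.51×10⁻⁵ × 0.688) = 95.8 m/s

95.8 m s⁻¹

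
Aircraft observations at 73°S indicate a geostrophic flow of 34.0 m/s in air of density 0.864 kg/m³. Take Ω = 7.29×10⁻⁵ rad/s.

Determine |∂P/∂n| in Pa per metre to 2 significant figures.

Coriolis parameter at 73°S:
f = 2Ω sin φ = 2 × 7.29×10⁻⁵ × sin 73° = 1.39×10⁻⁴ s⁻¹
Geostrophic balance rearranged: |∂P/∂n| = f ρ V_g
|∂P/∂n| = 1.39×10⁻⁴ × 0.864 × 34.0 = 4.10×10⁻³ Pa/m

4.1×10⁻³ Pa/m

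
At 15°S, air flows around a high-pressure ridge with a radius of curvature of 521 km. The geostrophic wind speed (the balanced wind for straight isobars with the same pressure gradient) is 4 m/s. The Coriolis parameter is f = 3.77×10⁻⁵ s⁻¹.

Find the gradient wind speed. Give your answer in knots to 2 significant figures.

11 knots

Around a high, pressure-gradient force acts outward with centrifugal, so Coriolis balances both:
fV = (1/ρ)|∂P/∂n| + V²/R  →  V² − fR·V + fR·V_g = 0
With fR = 3.77×10⁻⁵ × 521×10³ m = 19.6 m/s:
V = [fR − √((fR)² − 4 fR V_g)]/2 = [19.6 − √(19.6² − 4×19.6×4)]/2 = 5.59 m/s
Supergeostrophic (V > V_g = 4 m/s), as expected around a high.
Converting: 5.59 m/s × 1.944 = 11 knots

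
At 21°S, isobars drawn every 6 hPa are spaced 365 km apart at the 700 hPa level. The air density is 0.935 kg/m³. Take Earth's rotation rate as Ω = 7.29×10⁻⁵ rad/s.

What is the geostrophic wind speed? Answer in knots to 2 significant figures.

Coriolis parameter at 21°S:
f = 2Ω sin φ = 2 × 7.29×10⁻⁵ × sin 21° = 5.23×10⁻⁵ s⁻¹
Pressure gradient: |∂P/∂n| = 600 Pa / 365000 m = 1.64×10⁻³ Pa/m
Geostrophic balance (pressure-gradient force = Coriolis force):
V_g = (1/(fρ)) |∂P/∂n| = 1.64×10⁻³ / (5.23×10⁻⁵ × 0.935) = 33.6 m/s
Converting: 33.6 m/s × 1.944 = 65 knots

65 knots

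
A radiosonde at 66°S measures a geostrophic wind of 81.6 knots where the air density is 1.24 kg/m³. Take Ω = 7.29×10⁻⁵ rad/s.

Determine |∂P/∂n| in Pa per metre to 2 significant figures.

6.9×10⁻³ Pa/m

Coriolis parameter at 66°S:
f = 2Ω sin φ = 2 × 7.29×10⁻⁵ × sin 66° = 1.33×10⁻⁴ s⁻¹
Wind speed in SI: 81.6 knots = 42.0 m/s
Geostrophic balance rearranged: |∂P/∂n| = f ρ V_g
|∂P/∂n| = 1.33×10⁻⁴ × 1.24 × 42.0 = 6.93×10⁻³ Pa/m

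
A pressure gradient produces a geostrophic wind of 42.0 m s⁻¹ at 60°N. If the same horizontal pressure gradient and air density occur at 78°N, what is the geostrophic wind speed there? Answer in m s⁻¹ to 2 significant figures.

37 m s⁻¹

With the same pressure gradient and density, V_g ∝ 1/f ∝ 1/sin φ.
V₂ = V₁ · sin φ₁ / sin φ₂ = 42.0 × sin 60° / sin 78°
V₂ = 42.0 × 0.8660/0.9781 = 37 m s⁻¹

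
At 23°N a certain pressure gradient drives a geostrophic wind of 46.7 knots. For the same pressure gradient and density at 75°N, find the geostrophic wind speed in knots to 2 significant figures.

With the same pressure gradient and density, V_g ∝ 1/f ∝ 1/sin φ.
V₂ = V₁ · sin φ₁ / sin φ₂ = 46.7 × sin 23° / sin 75°
V₂ = 46.7 × 0.3907/0.9659 = 19 knots

19 knots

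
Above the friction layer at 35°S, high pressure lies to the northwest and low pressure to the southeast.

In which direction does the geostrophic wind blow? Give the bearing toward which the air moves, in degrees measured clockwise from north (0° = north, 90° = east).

The pressure-gradient force points toward the southeast (bearing 135°).
Geostrophic balance: in the Southern Hemisphere the Coriolis force deflects motion to the left, so the geostrophic wind blows 90° to the left of the pressure-gradient force (low pressure on the right).
Rotating 135° by 90° counterclockwise gives 045° — the wind blows toward the northeast.

045°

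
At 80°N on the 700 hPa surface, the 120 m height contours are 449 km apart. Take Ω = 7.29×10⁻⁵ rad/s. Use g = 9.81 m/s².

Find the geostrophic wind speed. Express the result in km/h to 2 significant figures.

66 km/h

Coriolis parameter at 80°N:
f = 2Ω sin φ = 2 × 7.29×10⁻⁵ × sin 80° = 1.44×10⁻⁴ s⁻¹
Height gradient: |∂Z/∂n| = 120 m / 449000 m = 2.67×10⁻⁴
On a pressure surface, geostrophic balance gives V_g = (g/f)|∂Z/∂n|:
V_g = 9.81 × 2.67×10⁻⁴ / 1.44×10⁻⁴ = 18.3 m/s
Converting: 18.3 m/s × 3.6 = 66 km/h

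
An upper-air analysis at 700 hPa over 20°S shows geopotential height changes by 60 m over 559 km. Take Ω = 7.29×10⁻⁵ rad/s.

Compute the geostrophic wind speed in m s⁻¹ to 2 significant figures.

21 m s⁻¹

Coriolis parameter at 20°S:
f = 2Ω sin φ = 2 × 7.29×10⁻⁵ × sin 20° = 4.99×10⁻⁵ s⁻¹
Height gradient: |∂Z/∂n| = 60 m / 559000 m = 1.07×10⁻⁴
On a pressure surface, geostrophic balance gives V_g = (g/f)|∂Z/∂n|:
V_g = 9.81 × 1.07×10⁻⁴ / 4.99×10⁻⁵ = 21.1 m/s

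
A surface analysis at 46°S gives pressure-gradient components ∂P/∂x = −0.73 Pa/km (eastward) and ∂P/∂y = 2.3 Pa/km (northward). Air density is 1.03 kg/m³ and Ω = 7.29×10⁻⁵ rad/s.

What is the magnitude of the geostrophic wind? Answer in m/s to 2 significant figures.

22 m/s

Coriolis parameter at 46°S:
f = 2Ω sin φ = 2 × 7.29×10⁻⁵ × sin 46° = 1.05×10⁻⁴ s⁻¹
In the Southern Hemisphere f is negative: f = −1.05×10⁻⁴ s⁻¹.
Component geostrophic relations (x east, y north):
u_g = −(1/(fρ)) ∂P/∂y,  v_g = (1/(fρ)) ∂P/∂x
u_g = −(2.3×10⁻³)/(−1.05×10⁻⁴ × 1.03) = 21.3 m/s;  v_g = (−0.73×10⁻³)/(−1.05×10⁻⁴ × 1.03) = 6.76 m/s
|V_g| = √(u_g² + v_g²) = 22.3 m/s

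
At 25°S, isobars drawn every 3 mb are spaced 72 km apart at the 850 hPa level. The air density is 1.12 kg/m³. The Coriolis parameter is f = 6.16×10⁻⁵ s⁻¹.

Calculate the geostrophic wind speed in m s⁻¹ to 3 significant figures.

Pressure gradient: |∂P/∂n| = 300 Pa / 72000 m = 4.17×10⁻³ Pa/m
Geostrophic balance (pressure-gradient force = Coriolis force):
V_g = (1/(fρ)) |∂P/∂n| = 4.17×10⁻³ / (6.16×10⁻⁵ × 1.12) = 60.4 m/s

60.4 m s⁻¹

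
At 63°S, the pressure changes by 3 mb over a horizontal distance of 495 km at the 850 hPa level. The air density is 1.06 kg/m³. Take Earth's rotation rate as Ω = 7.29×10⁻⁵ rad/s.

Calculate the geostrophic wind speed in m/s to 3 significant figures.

Coriolis parameter at 63°S:
f = 2Ω sin φ = 2 × 7.29×10⁻⁵ × sin 63° = 1.30×10⁻⁴ s⁻¹
Pressure gradient: |∂P/∂n| = 300 Pa / 495000 m = 6.06×10⁻⁴ Pa/m
Geostrophic balance (pressure-gradient force = Coriolis force):
V_g = (1/(fρ)) |∂P/∂n| = 6.06×10⁻⁴ / (1.30×10⁻⁴ × 1.06) = 4.40 m/s

4.40 m/s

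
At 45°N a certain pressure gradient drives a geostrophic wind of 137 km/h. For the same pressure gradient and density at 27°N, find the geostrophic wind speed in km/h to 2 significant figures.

210 km/h

With the same pressure gradient and density, V_g ∝ 1/f ∝ 1/sin φ.
V₂ = V₁ · sin φ₁ / sin φ₂ = 137 × sin 45° / sin 27°
V₂ = 137 × 0.7071/0.4540 = 210 km/h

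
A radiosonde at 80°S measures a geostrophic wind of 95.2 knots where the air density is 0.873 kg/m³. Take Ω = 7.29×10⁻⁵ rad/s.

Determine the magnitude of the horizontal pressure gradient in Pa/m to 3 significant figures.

6.14×10⁻³ Pa/m

Coriolis parameter at 80°S:
f = 2Ω sin φ = 2 × 7.29×10⁻⁵ × sin 80° = 1.44×10⁻⁴ s⁻¹
Wind speed in SI: 95.2 knots = 49.0 m/s
Geostrophic balance rearranged: |∂P/∂n| = f ρ V_g
|∂P/∂n| = 1.44×10⁻⁴ × 0.873 × 49.0 = 6.14×10⁻³ Pa/m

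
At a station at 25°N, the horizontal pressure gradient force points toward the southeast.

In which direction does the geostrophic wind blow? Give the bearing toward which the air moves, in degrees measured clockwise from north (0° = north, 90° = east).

225°

The pressure-gradient force points toward the southeast (bearing 135°).
Geostrophic balance: in the Northern Hemisphere the Coriolis force deflects motion to the right, so the geostrophic wind blows 90° to the right of the pressure-gradient force (low pressure on the left).
Rotating 135° by 90° clockwise gives 225° — the wind blows toward the southwest.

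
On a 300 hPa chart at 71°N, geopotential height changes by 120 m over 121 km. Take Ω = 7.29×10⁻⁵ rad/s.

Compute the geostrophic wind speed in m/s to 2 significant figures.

71 m/s

Coriolis parameter at 71°N:
f = 2Ω sin φ = 2 × 7.29×10⁻⁵ × sin 71° = 1.38×10⁻⁴ s⁻¹
Height gradient: |∂Z/∂n| = 120 m / 121000 m = 9.92×10⁻⁴
On a pressure surface, geostrophic balance gives V_g = (g/f)|∂Z/∂n|:
V_g = 9.81 × 9.92×10⁻⁴ / 1.38×10⁻⁴ = 70.6 m/s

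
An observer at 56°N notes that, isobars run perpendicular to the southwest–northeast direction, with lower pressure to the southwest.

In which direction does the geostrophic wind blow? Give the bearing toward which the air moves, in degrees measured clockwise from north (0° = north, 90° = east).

315°

The pressure-gradient force points toward the southwest (bearing 225°).
Geostrophic balance: in the Northern Hemisphere the Coriolis force deflects motion to the right, so the geostrophic wind blows 90° to the right of the pressure-gradient force (low pressure on the left).
Rotating 225° by 90° clockwise gives 315° — the wind blows toward the northwest.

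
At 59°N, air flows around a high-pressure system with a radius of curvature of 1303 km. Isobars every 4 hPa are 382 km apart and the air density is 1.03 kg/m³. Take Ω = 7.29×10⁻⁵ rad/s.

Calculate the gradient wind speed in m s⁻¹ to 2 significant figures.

8.6 m s⁻¹

Coriolis parameter at 59°N:
f = 2Ω sin φ = 2 × 7.29×10⁻⁵ × sin 59° = 1.25×10⁻⁴ s⁻¹
Pressure gradient: |∂P/∂n| = 400 Pa / 382000 m = 1.05×10⁻³ Pa/m
Geostrophic speed: V_g = |∂P/∂n|/(fρ) = 1.05×10⁻³/(1.25×10⁻⁴ × 1.03) = 8.13 m/s
Around a high, pressure-gradient force acts outward with centrifugal, so Coriolis balances both:
fV = (1/ρ)|∂P/∂n| + V²/R  →  V² − fR·V + fR·V_g = 0
With fR = 1.25×10⁻⁴ × 1303×10³ m = 163 m/s:
V = [fR − √((fR)² − 4 fR V_g)]/2 = [163 − √(163² − 4×163×8.13)]/2 = 8.59 m/s
Supergeostrophic (V > V_g = 8.13 m/s), as expected around a high.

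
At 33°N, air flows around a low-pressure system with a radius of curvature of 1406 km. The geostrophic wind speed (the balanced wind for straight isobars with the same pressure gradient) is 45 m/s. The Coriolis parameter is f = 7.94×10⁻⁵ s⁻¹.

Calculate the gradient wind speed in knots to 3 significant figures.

66.9 knots

Around a low, centrifugal force acts outward with Coriolis, so pressure-gradient force balances both:
(1/ρ)|∂P/∂n| = fV + V²/R  →  V² + fR·V − fR·V_g = 0
With fR = 7.94×10⁻⁵ × 1406×10³ m = 112 m/s:
V = [−fR + √((fR)² + 4 fR V_g)]/2 = [−112 + √(112² + 4×112×45)]/2 = 34.4 m/s
Subgeostrophic (V < V_g = 45 m/s), as expected around a low.
Converting: 34.4 m/s × 1.944 = 66.9 knots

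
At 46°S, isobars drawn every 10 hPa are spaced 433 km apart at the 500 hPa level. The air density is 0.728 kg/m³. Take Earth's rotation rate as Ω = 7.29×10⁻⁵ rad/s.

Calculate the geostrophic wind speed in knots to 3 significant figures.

Coriolis parameter at 46°S:
f = 2Ω sin φ = 2 × 7.29×10⁻⁵ × sin 46° = 1.05×10⁻⁴ s⁻¹
Pressure gradient: |∂P/∂n| = 1000 Pa / 433000 m = 2.31×10⁻³ Pa/m
Geostrophic balance (pressure-gradient force = Coriolis force):
V_g = (1/(fρ)) |∂P/∂n| = 2.31×10⁻³ / (1.05×10⁻⁴ × 0.728) = 30.2 m/s
Converting: 30.2 m/s × 1.944 = 58.8 knots

58.8 knots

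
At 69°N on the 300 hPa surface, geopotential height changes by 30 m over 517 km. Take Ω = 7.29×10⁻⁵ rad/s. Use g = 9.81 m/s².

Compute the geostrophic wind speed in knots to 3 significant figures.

8.13 knots

Coriolis parameter at 69°N:
f = 2Ω sin φ = 2 × 7.29×10⁻⁵ × sin 69° = 1.36×10⁻⁴ s⁻¹
Height gradient: |∂Z/∂n| = 30 m / 517000 m = 5.80×10⁻⁵
On a pressure surface, geostrophic balance gives V_g = (g/f)|∂Z/∂n|:
V_g = 9.81 × 5.80×10⁻⁵ / 1.36×10⁻⁴ = 4.18 m/s
Converting: 4.18 m/s × 1.944 = 8.13 knots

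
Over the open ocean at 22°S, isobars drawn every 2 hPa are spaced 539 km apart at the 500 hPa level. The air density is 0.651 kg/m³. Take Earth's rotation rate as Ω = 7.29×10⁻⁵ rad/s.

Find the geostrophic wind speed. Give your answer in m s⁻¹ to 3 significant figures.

Coriolis parameter at 22°S:
f = 2Ω sin φ = 2 × 7.29×10⁻⁵ × sin 22° = 5.46×10⁻⁵ s⁻¹
Pressure gradient: |∂P/∂n| = 200 Pa / 539000 m = 3.71×10⁻⁴ Pa/m
Geostrophic balance (pressure-gradient force = Coriolis force):
V_g = (1/(fρ)) |∂P/∂n| = 3.71×10⁻⁴ / (5.46×10⁻⁵ × 0.651) = 10.4 m/s

10.4 m s⁻¹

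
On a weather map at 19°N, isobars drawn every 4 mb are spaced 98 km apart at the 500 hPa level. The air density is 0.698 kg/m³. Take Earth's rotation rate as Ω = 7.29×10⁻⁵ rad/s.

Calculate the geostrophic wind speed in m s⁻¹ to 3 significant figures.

123 m s⁻¹

Coriolis parameter at 19°N:
f = 2Ω sin φ = 2 × 7.29×10⁻⁵ × sin 19° = 4.75×10⁻⁵ s⁻¹
Pressure gradient: |∂P/∂n| = 400 Pa / 98000 m = 4.08×10⁻³ Pa/m
Geostrophic balance (pressure-gradient force = Coriolis force):
V_g = (1/(fρ)) |∂P/∂n| = 4.08×10⁻³ / (4.75×10⁻⁵ × 0.698) = 123 m/s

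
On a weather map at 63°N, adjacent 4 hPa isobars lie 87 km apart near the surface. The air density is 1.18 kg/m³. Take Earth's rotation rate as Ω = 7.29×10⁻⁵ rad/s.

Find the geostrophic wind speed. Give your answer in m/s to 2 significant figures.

30 m/s

Coriolis parameter at 63°N:
f = 2Ω sin φ = 2 × 7.29×10⁻⁵ × sin 63° = 1.30×10⁻⁴ s⁻¹
Pressure gradient: |∂P/∂n| = 400 Pa / 87000 m = 4.60×10⁻³ Pa/m
Geostrophic balance (pressure-gradient force = Coriolis force):
V_g = (1/(fρ)) |∂P/∂n| = 4.60×10⁻³ / (1.30×10⁻⁴ × 1.18) = 30.0 m/s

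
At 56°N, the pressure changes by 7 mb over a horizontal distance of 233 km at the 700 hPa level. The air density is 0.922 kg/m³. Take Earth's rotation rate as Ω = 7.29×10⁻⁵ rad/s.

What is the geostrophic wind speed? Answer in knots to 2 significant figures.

Coriolis parameter at 56°N:
f = 2Ω sin φ = 2 × 7.29×10⁻⁵ × sin 56° = 1.21×10⁻⁴ s⁻¹
Pressure gradient: |∂P/∂n| = 700 Pa / 233000 m = 3.00×10⁻³ Pa/m
Geostrophic balance (pressure-gradient force = Coriolis force):
V_g = (1/(fρ)) |∂P/∂n| = 3.00×10⁻³ / (1.21×10⁻⁴ × 0.922) = 27.0 m/s
Converting: 27.0 m/s × 1.944 = 52 knots

52 knots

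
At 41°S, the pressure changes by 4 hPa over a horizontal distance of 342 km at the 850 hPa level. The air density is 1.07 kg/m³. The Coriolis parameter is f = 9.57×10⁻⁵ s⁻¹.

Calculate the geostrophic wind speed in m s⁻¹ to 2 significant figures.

11 m s⁻¹

Pressure gradient: |∂P/∂n| = 400 Pa / 342000 m = 1.17×10⁻³ Pa/m
Geostrophic balance (pressure-gradient force = Coriolis force):
V_g = (1/(fρ)) |∂P/∂n| = 1.17×10⁻³ / (9.57×10⁻⁵ × 1.07) = 11.4 m/s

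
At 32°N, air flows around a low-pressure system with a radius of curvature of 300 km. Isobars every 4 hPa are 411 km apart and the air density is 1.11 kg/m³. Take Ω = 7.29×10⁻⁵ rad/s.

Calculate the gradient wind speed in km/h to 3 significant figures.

30.0 km/h

Coriolis parameter at 32°N:
f = 2Ω sin φ = 2 × 7.29×10⁻⁵ × sin 32° = 7.73×10⁻⁵ s⁻¹
Pressure gradient: |∂P/∂n| = 400 Pa / 411000 m = 9.73×10⁻⁴ Pa/m
Geostrophic speed: V_g = |∂P/∂n|/(fρ) = 9.73×10⁻⁴/(7.73×10⁻⁵ × 1.11) = 11.3 m/s
Around a low, centrifugal force acts outward with Coriolis, so pressure-gradient force balances both:
(1/ρ)|∂P/∂n| = fV + V²/R  →  V² + fR·V − fR·V_g = 0
With fR = 7.73×10⁻⁵ × 300×10³ m = 23.2 m/s:
V = [−fR + √((fR)² + 4 fR V_g)]/2 = [−23.2 + √(23.2² + 4×23.2×11.3)]/2 = 8.34 m/s
Subgeostrophic (V < V_g = 11.3 m/s), as expected around a low.
Converting: 8.34 m/s × 3.6 = 30.0 km/h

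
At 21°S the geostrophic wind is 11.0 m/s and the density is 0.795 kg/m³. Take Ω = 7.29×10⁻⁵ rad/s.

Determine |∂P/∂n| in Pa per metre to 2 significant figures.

Coriolis parameter at 21°S:
f = 2Ω sin φ = 2 × 7.29×10⁻⁵ × sin 21° = 5.23×10⁻⁵ s⁻¹
Geostrophic balance rearranged: |∂P/∂n| = f ρ V_g
|∂P/∂n| = 5.23×10⁻⁵ × 0.795 × 11.0 = 4.57×10⁻⁴ Pa/m

4.6×10⁻⁴ Pa/m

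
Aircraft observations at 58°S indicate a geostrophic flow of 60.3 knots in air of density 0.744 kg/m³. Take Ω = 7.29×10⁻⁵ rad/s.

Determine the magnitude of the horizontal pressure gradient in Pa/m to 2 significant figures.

Coriolis parameter at 58°S:
f = 2Ω sin φ = 2 × 7.29×10⁻⁵ × sin 58° = 1.24×10⁻⁴ s⁻¹
Wind speed in SI: 60.3 knots = 31.0 m/s
Geostrophic balance rearranged: |∂P/∂n| = f ρ V_g
|∂P/∂n| = 1.24×10⁻⁴ × 0.744 × 31.0 = 2.85×10⁻³ Pa/m

2.9×10⁻³ Pa/m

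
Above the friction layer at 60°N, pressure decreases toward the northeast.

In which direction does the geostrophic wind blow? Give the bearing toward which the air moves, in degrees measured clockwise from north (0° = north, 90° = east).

135°

The pressure-gradient force points toward the northeast (bearing 045°).
Geostrophic balance: in the Northern Hemisphere the Coriolis force deflects motion to the right, so the geostrophic wind blows 90° to the right of the pressure-gradient force (low pressure on the left).
Rotating 045° by 90° clockwise gives 135° — the wind blows toward the southeast.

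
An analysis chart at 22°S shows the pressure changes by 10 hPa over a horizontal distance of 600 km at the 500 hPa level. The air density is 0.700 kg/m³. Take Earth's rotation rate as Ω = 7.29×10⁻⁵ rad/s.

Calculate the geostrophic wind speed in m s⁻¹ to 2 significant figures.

Coriolis parameter at 22°S:
f = 2Ω sin φ = 2 × 7.29×10⁻⁵ × sin 22° = 5.46×10⁻⁵ s⁻¹
Pressure gradient: |∂P/∂n| = 1000 Pa / 600000 m = 1.67×10⁻³ Pa/m
Geostrophic balance (pressure-gradient force = Coriolis force):
V_g = (1/(fρ)) |∂P/∂n| = 1.67×10⁻³ / (5.46×10⁻⁵ × 0.700) = 43.6 m/s

44 m s⁻¹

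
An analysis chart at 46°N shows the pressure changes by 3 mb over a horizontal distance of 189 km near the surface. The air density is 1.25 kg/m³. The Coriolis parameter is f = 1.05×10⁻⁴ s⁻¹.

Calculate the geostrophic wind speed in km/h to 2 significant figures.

Pressure gradient: |∂P/∂n| = 300 Pa / 189000 m = 1.59×10⁻³ Pa/m
Geostrophic balance (pressure-gradient force = Coriolis force):
V_g = (1/(fρ)) |∂P/∂n| = 1.59×10⁻³ / (1.05×10⁻⁴ × 1.25) = 12.1 m/s
Converting: 12.1 m/s × 3.6 = 44 km/h

44 km/h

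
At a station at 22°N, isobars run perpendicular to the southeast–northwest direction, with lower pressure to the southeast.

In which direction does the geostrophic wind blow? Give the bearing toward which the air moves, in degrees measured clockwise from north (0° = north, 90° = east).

The pressure-gradient force points toward the southeast (bearing 135°).
Geostrophic balance: in the Northern Hemisphere the Coriolis force deflects motion to the right, so the geostrophic wind blows 90° to the right of the pressure-gradient force (low pressure on the left).
Rotating 135° by 90° clockwise gives 225° — the wind blows toward the southwest.

225°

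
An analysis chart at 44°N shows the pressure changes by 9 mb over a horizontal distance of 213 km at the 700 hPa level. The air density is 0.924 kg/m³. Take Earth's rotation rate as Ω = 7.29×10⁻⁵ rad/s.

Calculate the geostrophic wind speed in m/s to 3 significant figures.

Coriolis parameter at 44°N:
f = 2Ω sin φ = 2 × 7.29×10⁻⁵ × sin 44° = 1.01×10⁻⁴ s⁻¹
Pressure gradient: |∂P/∂n| = 900 Pa / 213000 m = 4.23×10⁻³ Pa/m
Geostrophic balance (pressure-gradient force = Coriolis force):
V_g = (1/(fρ)) |∂P/∂n| = 4.23×10⁻³ / (1.01×10⁻⁴ × 0.924) = 45.2 m/s

45.2 m/s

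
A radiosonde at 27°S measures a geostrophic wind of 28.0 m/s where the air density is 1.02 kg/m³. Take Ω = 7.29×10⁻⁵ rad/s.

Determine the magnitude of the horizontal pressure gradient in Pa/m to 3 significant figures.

Coriolis parameter at 27°S:
f = 2Ω sin φ = 2 × 7.29×10⁻⁵ × sin 27° = 6.62×10⁻⁵ s⁻¹
Geostrophic balance rearranged: |∂P/∂n| = f ρ V_g
|∂P/∂n| = 6.62×10⁻⁵ × 1.02 × 28.0 = 1.89×10⁻³ Pa/m

1.89×10⁻³ Pa/m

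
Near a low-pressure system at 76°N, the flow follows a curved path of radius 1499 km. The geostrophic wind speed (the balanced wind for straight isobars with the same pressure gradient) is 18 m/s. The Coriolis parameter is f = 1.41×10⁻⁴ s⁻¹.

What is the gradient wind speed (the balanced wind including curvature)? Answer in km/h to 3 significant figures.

60.1 km/h

Around a low, centrifugal force acts outward with Coriolis, so pressure-gradient force balances both:
(1/ρ)|∂P/∂n| = fV + V²/R  →  V² + fR·V − fR·V_g = 0
With fR = 1.41×10⁻⁴ × 1499×10³ m = 211 m/s:
V = [−fR + √((fR)² + 4 fR V_g)]/2 = [−211 + √(211² + 4×211×18)]/2 = 16.7 m/s
Subgeostrophic (V < V_g = 18 m/s), as expected around a low.
Converting: 16.7 m/s × 3.6 = 60.1 km/h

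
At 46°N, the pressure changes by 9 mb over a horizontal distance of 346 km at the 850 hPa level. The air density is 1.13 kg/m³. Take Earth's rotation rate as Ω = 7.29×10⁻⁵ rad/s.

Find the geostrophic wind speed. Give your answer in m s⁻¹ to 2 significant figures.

22 m s⁻¹

Coriolis parameter at 46°N:
f = 2Ω sin φ = 2 × 7.29×10⁻⁵ × sin 46° = 1.05×10⁻⁴ s⁻¹
Pressure gradient: |∂P/∂n| = 900 Pa / 346000 m = 2.60×10⁻³ Pa/m
Geostrophic balance (pressure-gradient force = Coriolis force):
V_g = (1/(fρ)) |∂P/∂n| = 2.60×10⁻³ / (1.05×10⁻⁴ × 1.13) = 21.9 m/s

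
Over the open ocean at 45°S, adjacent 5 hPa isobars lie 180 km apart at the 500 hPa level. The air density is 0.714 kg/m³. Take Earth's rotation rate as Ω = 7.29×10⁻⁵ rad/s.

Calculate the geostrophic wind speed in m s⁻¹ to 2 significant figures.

Coriolis parameter at 45°S:
f = 2Ω sin φ = 2 × 7.29×10⁻⁵ × sin 45° = 1.03×10⁻⁴ s⁻¹
Pressure gradient: |∂P/∂n| = 500 Pa / 180000 m = 2.78×10⁻³ Pa/m
Geostrophic balance (pressure-gradient force = Coriolis force):
V_g = (1/(fρ)) |∂P/∂n| = 2.78×10⁻³ / (1.03×10⁻⁴ × 0.714) = 37.7 m/s

38 m s⁻¹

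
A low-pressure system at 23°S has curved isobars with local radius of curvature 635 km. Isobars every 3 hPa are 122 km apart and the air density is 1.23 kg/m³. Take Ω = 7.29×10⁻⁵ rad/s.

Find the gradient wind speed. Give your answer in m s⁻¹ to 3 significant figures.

21.9 m s⁻¹

Coriolis parameter at 23°S:
f = 2Ω sin φ = 2 × 7.29×10⁻⁵ × sin 23° = 5.70×10⁻⁵ s⁻¹
Pressure gradient: |∂P/∂n| = 300 Pa / 122000 m = 2.46×10⁻³ Pa/m
Geostrophic speed: V_g = |∂P/∂n|/(fρ) = 2.46×10⁻³/(5.70×10⁻⁵ × 1.23) = 35.1 m/s
Around a low, centrifugal force acts outward with Coriolis, so pressure-gradient force balances both:
(1/ρ)|∂P/∂n| = fV + V²/R  →  V² + fR·V − fR·V_g = 0
With fR = 5.70×10⁻⁵ × 635×10³ m = 36.2 m/s:
V = [−fR + √((fR)² + 4 fR V_g)]/2 = [−36.2 + √(36.2² + 4×36.2×35.1)]/2 = 21.9 m/s
Subgeostrophic (V < V_g = 35.1 m/s), as expected around a low.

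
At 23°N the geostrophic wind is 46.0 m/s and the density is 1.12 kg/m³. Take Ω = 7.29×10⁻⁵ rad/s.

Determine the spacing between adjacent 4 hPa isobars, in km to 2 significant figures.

Coriolis parameter at 23°N:
f = 2Ω sin φ = 2 × 7.29×10⁻⁵ × sin 23° = 5.70×10⁻⁵ s⁻¹
Geostrophic balance rearranged: |∂P/∂n| = f ρ V_g
|∂P/∂n| = 5.70×10⁻⁵ × 1.12 × 46.0 = 2.94×10⁻³ Pa/m
Isobar spacing: Δn = ΔP/|∂P/∂n| = 400 Pa / 2.94×10⁻³ Pa/m = 136285 m ≈ 140 km

140 km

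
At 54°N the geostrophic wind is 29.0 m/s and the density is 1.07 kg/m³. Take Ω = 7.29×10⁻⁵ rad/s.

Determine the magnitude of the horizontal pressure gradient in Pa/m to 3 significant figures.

Coriolis parameter at 54°N:
f = 2Ω sin φ = 2 × 7.29×10⁻⁵ × sin 54° = 1.18×10⁻⁴ s⁻¹
Geostrophic balance rearranged: |∂P/∂n| = f ρ V_g
|∂P/∂n| = 1.18×10⁻⁴ × 1.07 × 29.0 = 3.66×10⁻³ Pa/m

3.66×10⁻³ Pa/m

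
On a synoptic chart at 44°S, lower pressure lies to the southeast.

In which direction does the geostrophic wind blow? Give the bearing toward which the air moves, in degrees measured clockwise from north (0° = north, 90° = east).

045°

The pressure-gradient force points toward the southeast (bearing 135°).
Geostrophic balance: in the Southern Hemisphere the Coriolis force deflects motion to the left, so the geostrophic wind blows 90° to the left of the pressure-gradient force (low pressure on the right).
Rotating 135° by 90° counterclockwise gives 045° — the wind blows toward the northeast.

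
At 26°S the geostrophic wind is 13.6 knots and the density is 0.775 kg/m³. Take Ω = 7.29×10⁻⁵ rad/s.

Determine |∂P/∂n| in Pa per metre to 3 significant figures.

Coriolis parameter at 26°S:
f = 2Ω sin φ = 2 × 7.29×10⁻⁵ × sin 26° = 6.39×10⁻⁵ s⁻¹
Wind speed in SI: 13.6 knots = 7.00 m/s
Geostrophic balance rearranged: |∂P/∂n| = f ρ V_g
|∂P/∂n| = 6.39×10⁻⁵ × 0.775 × 7.00 = 3.47×10⁻⁴ Pa/m

3.47×10⁻⁴ Pa/m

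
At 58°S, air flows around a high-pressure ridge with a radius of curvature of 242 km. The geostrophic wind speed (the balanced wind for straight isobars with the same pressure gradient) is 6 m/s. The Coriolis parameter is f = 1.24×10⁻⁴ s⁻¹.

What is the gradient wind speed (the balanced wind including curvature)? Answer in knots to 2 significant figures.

Around a high, pressure-gradient force acts outward with centrifugal, so Coriolis balances both:
fV = (1/ρ)|∂P/∂n| + V²/R  →  V² − fR·V + fR·V_g = 0
With fR = 1.24×10⁻⁴ × 242×10³ m = 30.0 m/s:
V = [fR − √((fR)² − 4 fR V_g)]/2 = [30.0 − √(30.0² − 4×30.0×6)]/2 = 8.29 m/s
Supergeostrophic (V > V_g = 6 m/s), as expected around a high.
Converting: 8.29 m/s × 1.944 = 16 knots

16 knots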